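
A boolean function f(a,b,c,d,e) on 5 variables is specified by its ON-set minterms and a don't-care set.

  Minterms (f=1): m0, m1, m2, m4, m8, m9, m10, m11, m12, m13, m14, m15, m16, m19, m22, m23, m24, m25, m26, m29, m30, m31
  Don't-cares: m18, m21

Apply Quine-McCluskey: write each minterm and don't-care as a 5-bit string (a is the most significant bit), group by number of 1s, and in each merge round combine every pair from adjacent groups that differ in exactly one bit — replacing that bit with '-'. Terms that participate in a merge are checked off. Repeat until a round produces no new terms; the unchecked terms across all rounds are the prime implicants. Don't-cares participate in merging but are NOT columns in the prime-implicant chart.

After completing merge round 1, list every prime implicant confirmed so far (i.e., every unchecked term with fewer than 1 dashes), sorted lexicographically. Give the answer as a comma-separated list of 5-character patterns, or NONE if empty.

[col 0] 00000*, 00001*, 00010*, 00100*, 01000*, 01001*, 01010*, 01011*, 01100*, 01101*, 01110*, 01111*, 10000*, 10010*, 10011*, 10101*, 10110*, 10111*, 11000*, 11001*, 11010*, 11101*, 11110*, 11111*
[col 1] -0000*, -0010*, -1000*, -1001*, -1010*, -1101*, -1110*, -1111*, 0-000*, 0-001*, 0-010*, 0-100*, 00-00*, 000-0*, 0000-*, 01-00*, 01-01*, 01-10*, 01-11*, 010-0*, 010-1*, 0100-*, 0101-*, 011-0*, 011-1*, 0110-*, 0111-*, 1-000*, 1-010*, 1-101*, 1-110*, 1-111*, 10-10*, 10-11*, 100-0*, 1001-*, 101-1*, 1011-*, 11-01*, 11-10*, 110-0*, 1100-*, 111-1*, 1111-*
[col 2] --000*, --010*, -00-0*, -1-01, -1-10, -10-0*, -100-, -11-1, -111-, 0--00, 0-0-0*, 0-00-, 01--0*, 01--1*, 01-0-*, 01-1-*, 010--*, 011--*, 1--10, 1-0-0*, 1-1-1, 1-11-, 10-1-
[col 3] --0-0, 01---
Prime implicants: --0-0, -1-01, -1-10, -100-, -11-1, -111-, 0--00, 0-00-, 01---, 1--10, 1-1-1, 1-11-, 10-1-

NONE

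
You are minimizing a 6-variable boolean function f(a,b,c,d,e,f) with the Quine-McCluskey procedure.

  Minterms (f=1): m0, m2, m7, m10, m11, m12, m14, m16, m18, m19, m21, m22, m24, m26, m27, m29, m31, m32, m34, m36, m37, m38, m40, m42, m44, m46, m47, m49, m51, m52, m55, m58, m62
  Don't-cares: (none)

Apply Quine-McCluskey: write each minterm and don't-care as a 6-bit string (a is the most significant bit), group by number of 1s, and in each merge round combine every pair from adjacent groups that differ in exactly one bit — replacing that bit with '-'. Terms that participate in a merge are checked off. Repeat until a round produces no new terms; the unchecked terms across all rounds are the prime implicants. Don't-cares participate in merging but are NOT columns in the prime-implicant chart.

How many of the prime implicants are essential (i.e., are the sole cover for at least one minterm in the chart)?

size-2^0 implicants → 000000(✓)  000010(✓)  000111  001010(✓)  001011(✓)  001100(✓)  001110(✓)  010000(✓)  010010(✓)  010011(✓)  010101(✓)  010110(✓)  011000(✓)  011010(✓)  011011(✓)  011101(✓)  011111(✓)  100000(✓)  100010(✓)  100100(✓)  100101(✓)  100110(✓)  101000(✓)  101010(✓)  101100(✓)  101110(✓)  101111(✓)  110001(✓)  110011(✓)  110100(✓)  110111(✓)  111010(✓)  111110(✓)
size-2^1 implicants → -00000(✓)  -00010(✓)  -01010(✓)  -01100(✓)  -01110(✓)  -10011  -11010(✓)  0-0000(✓)  0-0010(✓)  0-1010(✓)  0-1011(✓)  00-010(✓)  0000-0(✓)  001-10(✓)  00101-(✓)  0011-0(✓)  01-000(✓)  01-010(✓)  01-011(✓)  01-101  010-10  0100-0(✓)  01001-(✓)  011-11  0110-0(✓)  01101-(✓)  0111-1  1-0100  1-1010(✓)  1-1110(✓)  10-000(✓)  10-010(✓)  10-100(✓)  10-110(✓)  100-00(✓)  100-10(✓)  1000-0(✓)  1001-0(✓)  10010-  101-00(✓)  101-10(✓)  1010-0(✓)  1011-0(✓)  10111-  110-11  1100-1  111-10(✓)
size-2^2 implicants → --1010  -0-010  -000-0  -01-10  -011-0  0--010  0-00-0  0-101-  01-0-0  01-01-  1-1-10  10--00(✓)  10--10(✓)  10-0-0(✓)  10-1-0(✓)  100--0(✓)  101--0(✓)
size-2^3 implicants → 10---0
Unchecked terms (primes): --1010, -0-010, -000-0, -01-10, -011-0, -10011, 0--010, 0-00-0, 0-101-, 000111, 01-0-0, 01-01-, 01-101, 010-10, 011-11, 0111-1, 1-0100, 1-1-10, 10---0, 10010-, 10111-, 110-11, 1100-1
Minterm coverage:
  m0 ⊆ -000-0,0-00-0
  m2 ⊆ -0-010,-000-0,0--010,0-00-0
  m7 ⊆ 000111 [E]
  m10 ⊆ --1010,-0-010,-01-10,0--010,0-101-
  m11 ⊆ 0-101- [E]
  m12 ⊆ -011-0 [E]
  m14 ⊆ -01-10,-011-0
  m16 ⊆ 0-00-0,01-0-0
  m18 ⊆ 0--010,0-00-0,01-0-0,01-01-,010-10
  m19 ⊆ -10011,01-01-
  m21 ⊆ 01-101 [E]
  m22 ⊆ 010-10 [E]
  m24 ⊆ 01-0-0 [E]
  m26 ⊆ --1010,0--010,0-101-,01-0-0,01-01-
  m27 ⊆ 0-101-,01-01-,011-11
  m29 ⊆ 01-101,0111-1
  m31 ⊆ 011-11,0111-1
  m32 ⊆ -000-0,10---0
  m34 ⊆ -0-010,-000-0,10---0
  m36 ⊆ 1-0100,10---0,10010-
  m37 ⊆ 10010- [E]
  m38 ⊆ 10---0 [E]
  m40 ⊆ 10---0 [E]
  m42 ⊆ --1010,-0-010,-01-10,1-1-10,10---0
  m44 ⊆ -011-0,10---0
  m46 ⊆ -01-10,-011-0,1-1-10,10---0,10111-
  m47 ⊆ 10111- [E]
  m49 ⊆ 1100-1 [E]
  m51 ⊆ -10011,110-11,1100-1
  m52 ⊆ 1-0100 [E]
  m55 ⊆ 110-11 [E]
  m58 ⊆ --1010,1-1-10
  m62 ⊆ 1-1-10 [E]
E = {-011-0, 0-101-, 000111, 01-0-0, 01-101, 010-10, 1-0100, 1-1-10, 10---0, 10010-, 10111-, 110-11, 1100-1}

13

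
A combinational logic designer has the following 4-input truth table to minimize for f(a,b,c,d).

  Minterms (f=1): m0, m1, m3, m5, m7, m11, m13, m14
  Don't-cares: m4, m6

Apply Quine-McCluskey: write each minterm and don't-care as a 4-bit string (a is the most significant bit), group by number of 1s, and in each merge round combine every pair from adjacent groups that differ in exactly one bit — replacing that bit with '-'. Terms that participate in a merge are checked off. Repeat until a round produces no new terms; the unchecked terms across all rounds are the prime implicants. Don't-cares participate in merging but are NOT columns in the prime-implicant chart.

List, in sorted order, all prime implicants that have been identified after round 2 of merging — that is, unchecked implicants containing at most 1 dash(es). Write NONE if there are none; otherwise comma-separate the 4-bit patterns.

[col 0] 0000*, 0001*, 0011*, 0100*, 0101*, 0110*, 0111*, 1011*, 1101*, 1110*
[col 1] -011, -101, -110, 0-00*, 0-01*, 0-11*, 00-1*, 000-*, 01-0*, 01-1*, 010-*, 011-*
[col 2] 0--1, 0-0-, 01--
Prime implicants: -011, -101, -110, 0--1, 0-0-, 01--

-011, -101, -110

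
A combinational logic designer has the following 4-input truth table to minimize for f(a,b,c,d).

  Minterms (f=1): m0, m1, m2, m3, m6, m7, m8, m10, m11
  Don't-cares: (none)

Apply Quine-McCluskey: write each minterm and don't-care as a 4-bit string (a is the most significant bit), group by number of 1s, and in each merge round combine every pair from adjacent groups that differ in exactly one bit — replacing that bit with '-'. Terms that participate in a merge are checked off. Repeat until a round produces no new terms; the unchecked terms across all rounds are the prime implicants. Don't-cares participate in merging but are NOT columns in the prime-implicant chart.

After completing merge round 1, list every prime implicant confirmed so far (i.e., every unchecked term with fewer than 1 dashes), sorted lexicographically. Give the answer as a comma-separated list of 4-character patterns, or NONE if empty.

size-2^0 implicants → 0000(✓)  0001(✓)  0010(✓)  0011(✓)  0110(✓)  0111(✓)  1000(✓)  1010(✓)  1011(✓)
size-2^1 implicants → -000(✓)  -010(✓)  -011(✓)  0-10(✓)  0-11(✓)  00-0(✓)  00-1(✓)  000-(✓)  001-(✓)  011-(✓)  10-0(✓)  101-(✓)
size-2^2 implicants → -0-0  -01-  0-1-  00--
Unchecked terms (primes): -0-0, -01-, 0-1-, 00--

NONE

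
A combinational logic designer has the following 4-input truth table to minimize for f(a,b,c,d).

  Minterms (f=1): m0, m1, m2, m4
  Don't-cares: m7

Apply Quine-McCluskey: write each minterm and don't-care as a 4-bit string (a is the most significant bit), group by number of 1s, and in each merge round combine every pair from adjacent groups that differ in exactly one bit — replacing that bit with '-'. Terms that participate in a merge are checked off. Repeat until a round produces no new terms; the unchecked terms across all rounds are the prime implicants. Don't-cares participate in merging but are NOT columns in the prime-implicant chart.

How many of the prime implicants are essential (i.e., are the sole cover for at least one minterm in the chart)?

3

[col 0] 0000*, 0001*, 0010*, 0100*, 0111
[col 1] 0-00, 00-0, 000-
Prime implicants: 0-00, 00-0, 000-, 0111
PI chart (minterm → PIs covering it):
  0 | 0-00,00-0,000-
  1 | 000-  (sole → essential)
  2 | 00-0  (sole → essential)
  4 | 0-00  (sole → essential)
Essential prime implicants: 0-00, 00-0, 000-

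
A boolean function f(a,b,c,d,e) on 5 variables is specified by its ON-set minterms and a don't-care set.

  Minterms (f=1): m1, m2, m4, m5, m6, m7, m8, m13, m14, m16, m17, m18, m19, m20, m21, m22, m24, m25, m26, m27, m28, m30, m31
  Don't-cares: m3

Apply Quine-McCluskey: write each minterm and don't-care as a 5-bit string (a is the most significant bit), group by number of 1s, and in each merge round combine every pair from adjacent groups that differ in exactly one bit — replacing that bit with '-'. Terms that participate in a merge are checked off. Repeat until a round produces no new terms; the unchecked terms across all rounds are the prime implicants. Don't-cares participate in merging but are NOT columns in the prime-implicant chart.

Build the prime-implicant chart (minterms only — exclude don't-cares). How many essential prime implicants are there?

6

[col 0] 00001*, 00010*, 00011*, 00100*, 00101*, 00110*, 00111*, 01000*, 01101*, 01110*, 10000*, 10001*, 10010*, 10011*, 10100*, 10101*, 10110*, 11000*, 11001*, 11010*, 11011*, 11100*, 11110*, 11111*
[col 1] -0001*, -0010*, -0011*, -0100*, -0101*, -0110*, -1000, -1110*, 0-101, 0-110*, 00-01*, 00-10*, 00-11*, 000-1*, 0001-*, 001-0*, 001-1*, 0010-*, 0011-*, 1-000*, 1-001*, 1-010*, 1-011*, 1-100*, 1-110*, 10-00*, 10-01*, 10-10*, 100-0*, 100-1*, 1000-*, 1001-*, 101-0*, 1010-*, 11-00*, 11-10*, 11-11*, 110-0*, 110-1*, 1100-*, 1101-*, 111-0*, 1111-*
[col 2] --110, -0-01, -0-10, -00-1, -001-, -01-0, -010-, 00--1, 00-1-, 001--, 1--00*, 1--10*, 1-0-0*, 1-0-1*, 1-00-*, 1-01-*, 1-1-0*, 10--0*, 10-0-, 100--*, 11--0*, 11-1-, 110--*
[col 3] 1---0, 1-0--
Prime implicants: --110, -0-01, -0-10, -00-1, -001-, -01-0, -010-, -1000, 0-101, 00--1, 00-1-, 001--, 1---0, 1-0--, 10-0-, 11-1-
PI chart (minterm → PIs covering it):
  1 | -0-01,-00-1,00--1
  2 | -0-10,-001-,00-1-
  4 | -01-0,-010-,001--
  5 | -0-01,-010-,0-101,00--1,001--
  6 | --110,-0-10,-01-0,00-1-,001--
  7 | 00--1,00-1-,001--
  8 | -1000  (sole → essential)
  13 | 0-101  (sole → essential)
  14 | --110  (sole → essential)
  16 | 1---0,1-0--,10-0-
  17 | -0-01,-00-1,1-0--,10-0-
  18 | -0-10,-001-,1---0,1-0--
  19 | -00-1,-001-,1-0--
  20 | -01-0,-010-,1---0,10-0-
  21 | -0-01,-010-,10-0-
  22 | --110,-0-10,-01-0,1---0
  24 | -1000,1---0,1-0--
  25 | 1-0--  (sole → essential)
  26 | 1---0,1-0--,11-1-
  27 | 1-0--,11-1-
  28 | 1---0  (sole → essential)
  30 | --110,1---0,11-1-
  31 | 11-1-  (sole → essential)
Essential prime implicants: --110, -1000, 0-101, 1---0, 1-0--, 11-1-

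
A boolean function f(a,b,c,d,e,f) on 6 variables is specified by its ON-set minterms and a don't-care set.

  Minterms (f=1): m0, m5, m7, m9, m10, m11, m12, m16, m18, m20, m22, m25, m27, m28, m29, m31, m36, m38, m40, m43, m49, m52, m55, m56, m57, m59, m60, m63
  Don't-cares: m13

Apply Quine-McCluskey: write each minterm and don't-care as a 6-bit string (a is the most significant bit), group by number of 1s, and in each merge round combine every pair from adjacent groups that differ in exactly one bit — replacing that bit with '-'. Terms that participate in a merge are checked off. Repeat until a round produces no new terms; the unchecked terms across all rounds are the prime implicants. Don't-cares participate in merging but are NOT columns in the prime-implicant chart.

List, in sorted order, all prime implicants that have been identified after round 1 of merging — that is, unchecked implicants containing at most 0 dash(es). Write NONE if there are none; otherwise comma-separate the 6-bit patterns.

NONE

[col 0] 000000*, 000101*, 000111*, 001001*, 001010*, 001011*, 001100*, 001101*, 010000*, 010010*, 010100*, 010110*, 011001*, 011011*, 011100*, 011101*, 011111*, 100100*, 100110*, 101000*, 101011*, 110001*, 110100*, 110111*, 111000*, 111001*, 111011*, 111100*, 111111*
[col 1] -01011*, -10100*, -11001*, -11011*, -11100*, -11111*, 0-0000, 0-1001*, 0-1011*, 0-1100*, 0-1101*, 00-101, 0001-1, 001-01*, 0010-1*, 00101-, 00110-*, 01-100*, 010-00*, 010-10*, 0100-0*, 0101-0*, 011-01*, 011-11*, 0110-1*, 0111-1*, 01110-*, 1-0100, 1-1000, 1-1011*, 1001-0, 11-001, 11-100*, 11-111, 111-00, 111-11*, 1110-1*, 11100-
[col 2] --1011, -1-100, -11-11, -110-1, 0-1-01, 0-10-1, 0-110-, 010--0, 011--1
Prime implicants: --1011, -1-100, -11-11, -110-1, 0-0000, 0-1-01, 0-10-1, 0-110-, 00-101, 0001-1, 00101-, 010--0, 011--1, 1-0100, 1-1000, 1001-0, 11-001, 11-111, 111-00, 11100-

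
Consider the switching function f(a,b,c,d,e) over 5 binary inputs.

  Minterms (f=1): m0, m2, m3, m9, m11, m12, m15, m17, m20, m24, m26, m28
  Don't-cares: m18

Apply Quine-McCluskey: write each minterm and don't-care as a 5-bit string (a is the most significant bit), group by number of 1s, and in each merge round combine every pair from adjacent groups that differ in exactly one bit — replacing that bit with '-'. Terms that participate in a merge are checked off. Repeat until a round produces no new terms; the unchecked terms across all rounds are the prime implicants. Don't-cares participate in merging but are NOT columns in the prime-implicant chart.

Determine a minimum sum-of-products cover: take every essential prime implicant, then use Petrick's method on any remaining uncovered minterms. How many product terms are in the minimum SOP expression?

size-2^0 implicants → 00000(✓)  00010(✓)  00011(✓)  01001(✓)  01011(✓)  01100(✓)  01111(✓)  10001  10010(✓)  10100(✓)  11000(✓)  11010(✓)  11100(✓)
size-2^1 implicants → -0010  -1100  0-011  000-0  0001-  01-11  010-1  1-010  1-100  11-00  110-0
Unchecked terms (primes): -0010, -1100, 0-011, 000-0, 0001-, 01-11, 010-1, 1-010, 1-100, 10001, 11-00, 110-0
Minterm coverage:
  m0 ⊆ 000-0 [E]
  m2 ⊆ -0010,000-0,0001-
  m3 ⊆ 0-011,0001-
  m9 ⊆ 010-1 [E]
  m11 ⊆ 0-011,01-11,010-1
  m12 ⊆ -1100 [E]
  m15 ⊆ 01-11 [E]
  m17 ⊆ 10001 [E]
  m20 ⊆ 1-100 [E]
  m24 ⊆ 11-00,110-0
  m26 ⊆ 1-010,110-0
  m28 ⊆ -1100,1-100,11-00
E = {-1100, 000-0, 01-11, 010-1, 1-100, 10001}
Petrick residual → 0-011, 110-0
Cover = bcd'e' + a'c'de + a'b'c'e' + a'bde + a'bc'e + acd'e' + ab'c'd'e + abc'e'  |cover|=8

8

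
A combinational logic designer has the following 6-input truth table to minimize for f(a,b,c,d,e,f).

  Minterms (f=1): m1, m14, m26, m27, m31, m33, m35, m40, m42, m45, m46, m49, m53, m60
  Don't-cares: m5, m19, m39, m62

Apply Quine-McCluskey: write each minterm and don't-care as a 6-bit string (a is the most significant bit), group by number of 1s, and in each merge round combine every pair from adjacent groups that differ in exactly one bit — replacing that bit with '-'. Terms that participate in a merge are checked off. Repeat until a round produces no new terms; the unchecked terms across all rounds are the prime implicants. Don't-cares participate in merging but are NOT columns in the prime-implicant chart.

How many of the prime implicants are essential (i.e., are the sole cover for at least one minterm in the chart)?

[col 0] 000001*, 000101*, 001110*, 010011*, 011010*, 011011*, 011111*, 100001*, 100011*, 100111*, 101000*, 101010*, 101101, 101110*, 110001*, 110101*, 111100*, 111110*
[col 1] -00001, -01110, 000-01, 01-011, 011-11, 01101-, 1-0001, 1-1110, 100-11, 1000-1, 101-10, 1010-0, 110-01, 1111-0
Prime implicants: -00001, -01110, 000-01, 01-011, 011-11, 01101-, 1-0001, 1-1110, 100-11, 1000-1, 101-10, 1010-0, 101101, 110-01, 1111-0
PI chart (minterm → PIs covering it):
  1 | -00001,000-01
  14 | -01110  (sole → essential)
  26 | 01101-  (sole → essential)
  27 | 01-011,011-11,01101-
  31 | 011-11  (sole → essential)
  33 | -00001,1-0001,1000-1
  35 | 100-11,1000-1
  40 | 1010-0  (sole → essential)
  42 | 101-10,1010-0
  45 | 101101  (sole → essential)
  46 | -01110,1-1110,101-10
  49 | 1-0001,110-01
  53 | 110-01  (sole → essential)
  60 | 1111-0  (sole → essential)
Essential prime implicants: -01110, 011-11, 01101-, 1010-0, 101101, 110-01, 1111-0

7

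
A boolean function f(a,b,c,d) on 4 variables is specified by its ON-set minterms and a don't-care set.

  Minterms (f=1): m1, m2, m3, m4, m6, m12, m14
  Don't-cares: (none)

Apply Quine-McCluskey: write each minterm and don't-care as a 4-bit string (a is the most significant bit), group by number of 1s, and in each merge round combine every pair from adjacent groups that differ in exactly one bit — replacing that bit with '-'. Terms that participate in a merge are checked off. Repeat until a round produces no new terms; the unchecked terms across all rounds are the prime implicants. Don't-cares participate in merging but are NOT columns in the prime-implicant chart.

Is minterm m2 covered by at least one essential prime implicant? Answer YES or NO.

NO

Round 0: 0001✓ 0010✓ 0011✓ 0100✓ 0110✓ 1100✓ 1110✓
Round 1: -100✓ -110✓ 0-10 00-1 001- 01-0✓ 11-0✓
Round 2: -1-0
PIs = {-1-0, 0-10, 00-1, 001-}
Coverage chart:
  m1: 00-1 ←essential
  m2: 0-10,001-
  m3: 00-1,001-
  m4: -1-0 ←essential
  m6: -1-0,0-10
  m12: -1-0 ←essential
  m14: -1-0 ←essential
Essential: -1-0, 00-1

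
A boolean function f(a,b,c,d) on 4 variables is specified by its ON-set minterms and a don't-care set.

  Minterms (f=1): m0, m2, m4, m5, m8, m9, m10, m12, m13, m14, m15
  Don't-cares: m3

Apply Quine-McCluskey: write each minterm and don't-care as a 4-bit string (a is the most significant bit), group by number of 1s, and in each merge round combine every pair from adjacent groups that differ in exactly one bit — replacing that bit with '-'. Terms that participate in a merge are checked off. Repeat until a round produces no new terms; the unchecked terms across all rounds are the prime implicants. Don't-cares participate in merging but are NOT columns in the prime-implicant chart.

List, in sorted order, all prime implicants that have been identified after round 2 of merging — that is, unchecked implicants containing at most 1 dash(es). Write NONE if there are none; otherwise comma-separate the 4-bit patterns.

001-

size-2^0 implicants → 0000(✓)  0010(✓)  0011(✓)  0100(✓)  0101(✓)  1000(✓)  1001(✓)  1010(✓)  1100(✓)  1101(✓)  1110(✓)  1111(✓)
size-2^1 implicants → -000(✓)  -010(✓)  -100(✓)  -101(✓)  0-00(✓)  00-0(✓)  001-  010-(✓)  1-00(✓)  1-01(✓)  1-10(✓)  10-0(✓)  100-(✓)  11-0(✓)  11-1(✓)  110-(✓)  111-(✓)
size-2^2 implicants → --00  -0-0  -10-  1--0  1-0-  11--
Unchecked terms (primes): --00, -0-0, -10-, 001-, 1--0, 1-0-, 11--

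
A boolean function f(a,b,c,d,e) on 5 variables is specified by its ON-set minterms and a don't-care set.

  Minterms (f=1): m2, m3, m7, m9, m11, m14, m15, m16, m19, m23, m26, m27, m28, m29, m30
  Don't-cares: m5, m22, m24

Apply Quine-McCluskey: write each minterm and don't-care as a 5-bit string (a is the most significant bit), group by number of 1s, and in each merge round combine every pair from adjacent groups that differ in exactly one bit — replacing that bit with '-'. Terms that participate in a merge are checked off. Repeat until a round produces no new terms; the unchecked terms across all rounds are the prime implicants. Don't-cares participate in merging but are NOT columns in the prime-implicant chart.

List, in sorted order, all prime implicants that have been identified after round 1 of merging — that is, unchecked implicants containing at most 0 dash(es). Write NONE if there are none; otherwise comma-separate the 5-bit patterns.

[col 0] 00010*, 00011*, 00101*, 00111*, 01001*, 01011*, 01110*, 01111*, 10000*, 10011*, 10110*, 10111*, 11000*, 11010*, 11011*, 11100*, 11101*, 11110*
[col 1] -0011*, -0111*, -1011*, -1110, 0-011*, 0-111*, 00-11*, 0001-, 001-1, 01-11*, 010-1, 0111-, 1-000, 1-011*, 1-110, 10-11*, 1011-, 11-00*, 11-10*, 110-0*, 1101-, 111-0*, 1110-
[col 2] --011, -0-11, 0--11, 11--0
Prime implicants: --011, -0-11, -1110, 0--11, 0001-, 001-1, 010-1, 0111-, 1-000, 1-110, 1011-, 11--0, 1101-, 1110-

NONE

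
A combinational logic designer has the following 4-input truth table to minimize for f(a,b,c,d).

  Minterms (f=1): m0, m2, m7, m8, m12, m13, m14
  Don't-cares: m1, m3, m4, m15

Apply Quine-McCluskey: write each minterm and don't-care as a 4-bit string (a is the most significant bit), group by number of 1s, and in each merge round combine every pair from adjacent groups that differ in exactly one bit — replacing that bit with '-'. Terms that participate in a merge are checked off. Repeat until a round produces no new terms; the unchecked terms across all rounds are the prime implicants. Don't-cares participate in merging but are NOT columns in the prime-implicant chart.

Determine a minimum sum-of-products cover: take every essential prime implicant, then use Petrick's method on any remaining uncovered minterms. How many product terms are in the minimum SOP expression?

[col 0] 0000*, 0001*, 0010*, 0011*, 0100*, 0111*, 1000*, 1100*, 1101*, 1110*, 1111*
[col 1] -000*, -100*, -111, 0-00*, 0-11, 00-0*, 00-1*, 000-*, 001-*, 1-00*, 11-0*, 11-1*, 110-*, 111-*
[col 2] --00, 00--, 11--
Prime implicants: --00, -111, 0-11, 00--, 11--
PI chart (minterm → PIs covering it):
  0 | --00,00--
  2 | 00--  (sole → essential)
  7 | -111,0-11
  8 | --00  (sole → essential)
  12 | --00,11--
  13 | 11--  (sole → essential)
  14 | 11--  (sole → essential)
Essential prime implicants: --00, 00--, 11--
Petrick residual → -111
Minimum SOP uses 4 PIs: c'd' + bcd + a'b' + ab

4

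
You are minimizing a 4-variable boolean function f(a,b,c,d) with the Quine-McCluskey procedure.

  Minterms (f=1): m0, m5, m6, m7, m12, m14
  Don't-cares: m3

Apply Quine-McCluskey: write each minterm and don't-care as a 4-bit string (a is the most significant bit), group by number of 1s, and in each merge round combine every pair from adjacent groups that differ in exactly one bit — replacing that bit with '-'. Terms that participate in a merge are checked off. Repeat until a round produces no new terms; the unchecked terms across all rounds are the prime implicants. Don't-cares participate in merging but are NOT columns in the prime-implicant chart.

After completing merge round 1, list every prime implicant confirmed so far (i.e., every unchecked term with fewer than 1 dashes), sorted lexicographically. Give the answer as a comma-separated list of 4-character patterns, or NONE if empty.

0000

[col 0] 0000, 0011*, 0101*, 0110*, 0111*, 1100*, 1110*
[col 1] -110, 0-11, 01-1, 011-, 11-0
Prime implicants: -110, 0-11, 0000, 01-1, 011-, 11-0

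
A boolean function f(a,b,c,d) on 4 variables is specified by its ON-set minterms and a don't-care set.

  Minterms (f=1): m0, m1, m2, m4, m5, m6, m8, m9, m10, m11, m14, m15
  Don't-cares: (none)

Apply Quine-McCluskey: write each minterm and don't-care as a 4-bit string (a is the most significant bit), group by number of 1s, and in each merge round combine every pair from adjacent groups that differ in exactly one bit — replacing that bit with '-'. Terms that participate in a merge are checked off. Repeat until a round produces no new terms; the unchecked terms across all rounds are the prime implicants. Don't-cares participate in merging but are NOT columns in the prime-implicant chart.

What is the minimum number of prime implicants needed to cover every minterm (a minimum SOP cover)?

Round 0: 0000✓ 0001✓ 0010✓ 0100✓ 0101✓ 0110✓ 1000✓ 1001✓ 1010✓ 1011✓ 1110✓ 1111✓
Round 1: -000✓ -001✓ -010✓ -110✓ 0-00✓ 0-01✓ 0-10✓ 00-0✓ 000-✓ 01-0✓ 010-✓ 1-10✓ 1-11✓ 10-0✓ 10-1✓ 100-✓ 101-✓ 111-✓
Round 2: --10 -0-0 -00- 0--0 0-0- 1-1- 10--
PIs = {--10, -0-0, -00-, 0--0, 0-0-, 1-1-, 10--}
Coverage chart:
  m0: -0-0,-00-,0--0,0-0-
  m1: -00-,0-0-
  m2: --10,-0-0,0--0
  m4: 0--0,0-0-
  m5: 0-0- ←essential
  m6: --10,0--0
  m8: -0-0,-00-,10--
  m9: -00-,10--
  m10: --10,-0-0,1-1-,10--
  m11: 1-1-,10--
  m14: --10,1-1-
  m15: 1-1- ←essential
Essential: 0-0-, 1-1-
Petrick residual → --10, -00-
Min cover (4 terms): cd' + b'c' + a'c' + ac

4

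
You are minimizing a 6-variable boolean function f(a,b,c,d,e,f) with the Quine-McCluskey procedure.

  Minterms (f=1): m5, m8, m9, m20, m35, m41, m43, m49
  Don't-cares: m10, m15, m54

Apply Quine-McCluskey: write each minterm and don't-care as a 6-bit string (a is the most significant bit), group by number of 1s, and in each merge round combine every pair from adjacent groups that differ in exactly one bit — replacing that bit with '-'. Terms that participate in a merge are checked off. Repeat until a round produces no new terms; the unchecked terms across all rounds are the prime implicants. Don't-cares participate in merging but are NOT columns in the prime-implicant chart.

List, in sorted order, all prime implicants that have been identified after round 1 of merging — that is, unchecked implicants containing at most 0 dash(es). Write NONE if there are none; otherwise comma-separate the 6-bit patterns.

000101, 001111, 010100, 110001, 110110

Round 0: 000101 001000✓ 001001✓ 001010✓ 001111 010100 100011✓ 101001✓ 101011✓ 110001 110110
Round 1: -01001 0010-0 00100- 10-011 1010-1
PIs = {-01001, 000101, 0010-0, 00100-, 001111, 010100, 10-011, 1010-1, 110001, 110110}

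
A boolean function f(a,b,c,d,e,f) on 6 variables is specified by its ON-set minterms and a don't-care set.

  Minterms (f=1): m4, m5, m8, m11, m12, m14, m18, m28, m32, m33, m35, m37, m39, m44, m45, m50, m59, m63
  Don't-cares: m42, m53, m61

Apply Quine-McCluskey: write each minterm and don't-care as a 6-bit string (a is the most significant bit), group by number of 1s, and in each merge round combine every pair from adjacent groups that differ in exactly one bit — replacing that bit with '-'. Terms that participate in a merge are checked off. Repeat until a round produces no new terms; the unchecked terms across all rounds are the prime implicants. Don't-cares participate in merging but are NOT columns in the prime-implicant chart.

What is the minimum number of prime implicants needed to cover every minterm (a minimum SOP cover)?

10

size-2^0 implicants → 000100(✓)  000101(✓)  001000(✓)  001011  001100(✓)  001110(✓)  010010(✓)  011100(✓)  100000(✓)  100001(✓)  100011(✓)  100101(✓)  100111(✓)  101010  101100(✓)  101101(✓)  110010(✓)  110101(✓)  111011(✓)  111101(✓)  111111(✓)
size-2^1 implicants → -00101  -01100  -10010  0-1100  00-100  00010-  001-00  0011-0  1-0101(✓)  1-1101(✓)  10-101(✓)  100-01(✓)  100-11(✓)  1000-1(✓)  10000-  1001-1(✓)  10110-  11-101(✓)  111-11  1111-1
size-2^2 implicants → 1--101  100--1
Unchecked terms (primes): -00101, -01100, -10010, 0-1100, 00-100, 00010-, 001-00, 001011, 0011-0, 1--101, 100--1, 10000-, 101010, 10110-, 111-11, 1111-1
Minterm coverage:
  m4 ⊆ 00-100,00010-
  m5 ⊆ -00101,00010-
  m8 ⊆ 001-00 [E]
  m11 ⊆ 001011 [E]
  m12 ⊆ -01100,0-1100,00-100,001-00,0011-0
  m14 ⊆ 0011-0 [E]
  m18 ⊆ -10010 [E]
  m28 ⊆ 0-1100 [E]
  m32 ⊆ 10000- [E]
  m33 ⊆ 100--1,10000-
  m35 ⊆ 100--1 [E]
  m37 ⊆ -00101,1--101,100--1
  m39 ⊆ 100--1 [E]
  m44 ⊆ -01100,10110-
  m45 ⊆ 1--101,10110-
  m50 ⊆ -10010 [E]
  m59 ⊆ 111-11 [E]
  m63 ⊆ 111-11,1111-1
E = {-10010, 0-1100, 001-00, 001011, 0011-0, 100--1, 10000-, 111-11}
Petrick residual → 00010-, 10110-
Cover = bc'd'ef' + a'cde'f' + a'b'c'de' + a'b'ce'f' + a'b'cd'ef + a'b'cdf' + ab'c'f + ab'c'd'e' + ab'cde' + abcef  |cover|=10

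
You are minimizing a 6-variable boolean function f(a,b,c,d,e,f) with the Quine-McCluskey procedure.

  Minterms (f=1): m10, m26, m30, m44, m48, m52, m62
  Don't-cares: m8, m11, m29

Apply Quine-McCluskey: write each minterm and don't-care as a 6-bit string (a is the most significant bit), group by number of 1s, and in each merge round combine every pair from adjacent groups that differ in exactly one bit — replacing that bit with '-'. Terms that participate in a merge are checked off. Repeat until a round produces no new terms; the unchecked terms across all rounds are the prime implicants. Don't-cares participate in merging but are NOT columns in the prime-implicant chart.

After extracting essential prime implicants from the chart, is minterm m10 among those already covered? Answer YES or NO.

Round 0: 001000✓ 001010✓ 001011✓ 011010✓ 011101 011110✓ 101100 110000✓ 110100✓ 111110✓
Round 1: -11110 0-1010 0010-0 00101- 011-10 110-00
PIs = {-11110, 0-1010, 0010-0, 00101-, 011-10, 011101, 101100, 110-00}
Coverage chart:
  m10: 0-1010,0010-0,00101-
  m26: 0-1010,011-10
  m30: -11110,011-10
  m44: 101100 ←essential
  m48: 110-00 ←essential
  m52: 110-00 ←essential
  m62: -11110 ←essential
Essential: -11110, 101100, 110-00

NO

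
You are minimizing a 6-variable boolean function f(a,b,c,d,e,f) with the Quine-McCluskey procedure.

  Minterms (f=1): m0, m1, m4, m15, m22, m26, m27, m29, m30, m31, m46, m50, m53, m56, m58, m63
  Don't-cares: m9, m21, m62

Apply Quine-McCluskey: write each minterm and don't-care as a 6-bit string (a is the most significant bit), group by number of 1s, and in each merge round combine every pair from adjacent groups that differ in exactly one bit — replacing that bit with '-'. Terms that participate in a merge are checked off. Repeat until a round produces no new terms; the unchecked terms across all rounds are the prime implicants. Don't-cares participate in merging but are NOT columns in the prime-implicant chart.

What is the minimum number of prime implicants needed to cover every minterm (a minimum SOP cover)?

Round 0: 000000✓ 000001✓ 000100✓ 001001✓ 001111✓ 010101✓ 010110✓ 011010✓ 011011✓ 011101✓ 011110✓ 011111✓ 101110✓ 110010✓ 110101✓ 111000✓ 111010✓ 111110✓ 111111✓
Round 1: -10101 -11010✓ -11110✓ -11111✓ 0-1111 00-001 000-00 00000- 01-101 01-110 011-10✓ 011-11✓ 01101-✓ 0111-1 01111-✓ 1-1110 11-010 111-10✓ 1110-0 11111-✓
Round 2: -11-10 -1111- 011-1-
PIs = {-10101, -11-10, -1111-, 0-1111, 00-001, 000-00, 00000-, 01-101, 01-110, 011-1-, 0111-1, 1-1110, 11-010, 1110-0}
Coverage chart:
  m0: 000-00,00000-
  m1: 00-001,00000-
  m4: 000-00 ←essential
  m15: 0-1111 ←essential
  m22: 01-110 ←essential
  m26: -11-10,011-1-
  m27: 011-1- ←essential
  m29: 01-101,0111-1
  m30: -11-10,-1111-,01-110,011-1-
  m31: -1111-,0-1111,011-1-,0111-1
  m46: 1-1110 ←essential
  m50: 11-010 ←essential
  m53: -10101 ←essential
  m56: 1110-0 ←essential
  m58: -11-10,11-010,1110-0
  m63: -1111- ←essential
Essential: -10101, -1111-, 0-1111, 000-00, 01-110, 011-1-, 1-1110, 11-010, 1110-0
Petrick residual → 00-001, 01-101
Min cover (11 terms): bc'de'f + bcde + a'cdef + a'b'd'e'f + a'b'c'e'f' + a'bde'f + a'bdef' + a'bce + acdef' + abd'ef' + abcd'f'

11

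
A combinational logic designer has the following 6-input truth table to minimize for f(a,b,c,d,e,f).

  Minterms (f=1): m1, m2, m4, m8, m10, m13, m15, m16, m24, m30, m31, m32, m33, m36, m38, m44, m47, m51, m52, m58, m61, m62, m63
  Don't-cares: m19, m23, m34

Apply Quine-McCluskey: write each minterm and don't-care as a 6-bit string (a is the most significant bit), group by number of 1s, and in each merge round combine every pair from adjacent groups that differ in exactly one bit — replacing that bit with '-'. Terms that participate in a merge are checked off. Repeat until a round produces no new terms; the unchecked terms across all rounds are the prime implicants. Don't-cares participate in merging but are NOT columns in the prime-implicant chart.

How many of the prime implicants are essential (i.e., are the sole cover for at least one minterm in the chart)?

12

size-2^0 implicants → 000001(✓)  000010(✓)  000100(✓)  001000(✓)  001010(✓)  001101(✓)  001111(✓)  010000(✓)  010011(✓)  010111(✓)  011000(✓)  011110(✓)  011111(✓)  100000(✓)  100001(✓)  100010(✓)  100100(✓)  100110(✓)  101100(✓)  101111(✓)  110011(✓)  110100(✓)  111010(✓)  111101(✓)  111110(✓)  111111(✓)
size-2^1 implicants → -00001  -00010  -00100  -01111(✓)  -10011  -11110(✓)  -11111(✓)  0-1000  0-1111(✓)  00-010  0010-0  0011-1  01-000  01-111  010-11  01111-(✓)  1-0100  1-1111(✓)  10-100  100-00(✓)  100-10(✓)  1000-0(✓)  10000-  1001-0(✓)  111-10  1111-1  11111-(✓)
size-2^2 implicants → --1111  -1111-  100--0
Unchecked terms (primes): --1111, -00001, -00010, -00100, -10011, -1111-, 0-1000, 00-010, 0010-0, 0011-1, 01-000, 01-111, 010-11, 1-0100, 10-100, 100--0, 10000-, 111-10, 1111-1
Minterm coverage:
  m1 ⊆ -00001 [E]
  m2 ⊆ -00010,00-010
  m4 ⊆ -00100 [E]
  m8 ⊆ 0-1000,0010-0
  m10 ⊆ 00-010,0010-0
  m13 ⊆ 0011-1 [E]
  m15 ⊆ --1111,0011-1
  m16 ⊆ 01-000 [E]
  m24 ⊆ 0-1000,01-000
  m30 ⊆ -1111- [E]
  m31 ⊆ --1111,-1111-,01-111
  m32 ⊆ 100--0,10000-
  m33 ⊆ -00001,10000-
  m36 ⊆ -00100,1-0100,10-100,100--0
  m38 ⊆ 100--0 [E]
  m44 ⊆ 10-100 [E]
  m47 ⊆ --1111 [E]
  m51 ⊆ -10011 [E]
  m52 ⊆ 1-0100 [E]
  m58 ⊆ 111-10 [E]
  m61 ⊆ 1111-1 [E]
  m62 ⊆ -1111-,111-10
  m63 ⊆ --1111,-1111-,1111-1
E = {--1111, -00001, -00100, -10011, -1111-, 0011-1, 01-000, 1-0100, 10-100, 100--0, 111-10, 1111-1}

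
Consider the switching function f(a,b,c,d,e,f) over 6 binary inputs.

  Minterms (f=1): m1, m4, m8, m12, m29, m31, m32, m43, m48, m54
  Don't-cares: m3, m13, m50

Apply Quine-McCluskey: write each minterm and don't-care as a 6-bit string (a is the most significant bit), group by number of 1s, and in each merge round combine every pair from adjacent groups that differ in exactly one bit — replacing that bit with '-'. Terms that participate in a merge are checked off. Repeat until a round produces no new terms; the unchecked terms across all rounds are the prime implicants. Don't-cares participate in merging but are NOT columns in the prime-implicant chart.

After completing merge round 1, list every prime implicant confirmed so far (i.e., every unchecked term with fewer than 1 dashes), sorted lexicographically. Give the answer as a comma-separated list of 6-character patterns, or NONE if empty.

101011

size-2^0 implicants → 000001(✓)  000011(✓)  000100(✓)  001000(✓)  001100(✓)  001101(✓)  011101(✓)  011111(✓)  100000(✓)  101011  110000(✓)  110010(✓)  110110(✓)
size-2^1 implicants → 0-1101  00-100  0000-1  001-00  00110-  0111-1  1-0000  110-10  1100-0
Unchecked terms (primes): 0-1101, 00-100, 0000-1, 001-00, 00110-, 0111-1, 1-0000, 101011, 110-10, 1100-0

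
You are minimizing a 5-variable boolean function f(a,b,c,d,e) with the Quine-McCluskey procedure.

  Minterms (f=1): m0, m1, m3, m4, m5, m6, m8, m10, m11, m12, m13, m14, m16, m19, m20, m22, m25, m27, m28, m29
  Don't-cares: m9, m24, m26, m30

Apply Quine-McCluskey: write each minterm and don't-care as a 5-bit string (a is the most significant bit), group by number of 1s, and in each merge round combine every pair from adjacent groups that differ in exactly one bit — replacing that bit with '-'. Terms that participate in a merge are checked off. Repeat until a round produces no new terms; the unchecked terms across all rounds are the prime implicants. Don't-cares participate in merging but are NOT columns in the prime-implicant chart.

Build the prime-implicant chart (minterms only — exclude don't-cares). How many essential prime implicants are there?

size-2^0 implicants → 00000(✓)  00001(✓)  00011(✓)  00100(✓)  00101(✓)  00110(✓)  01000(✓)  01001(✓)  01010(✓)  01011(✓)  01100(✓)  01101(✓)  01110(✓)  10000(✓)  10011(✓)  10100(✓)  10110(✓)  11000(✓)  11001(✓)  11010(✓)  11011(✓)  11100(✓)  11101(✓)  11110(✓)
size-2^1 implicants → -0000(✓)  -0011(✓)  -0100(✓)  -0110(✓)  -1000(✓)  -1001(✓)  -1010(✓)  -1011(✓)  -1100(✓)  -1101(✓)  -1110(✓)  0-000(✓)  0-001(✓)  0-011(✓)  0-100(✓)  0-101(✓)  0-110(✓)  00-00(✓)  00-01(✓)  000-1(✓)  0000-(✓)  001-0(✓)  0010-(✓)  01-00(✓)  01-01(✓)  01-10(✓)  010-0(✓)  010-1(✓)  0100-(✓)  0101-(✓)  011-0(✓)  0110-(✓)  1-000(✓)  1-011(✓)  1-100(✓)  1-110(✓)  10-00(✓)  101-0(✓)  11-00(✓)  11-01(✓)  11-10(✓)  110-0(✓)  110-1(✓)  1100-(✓)  1101-(✓)  111-0(✓)  1110-(✓)
size-2^2 implicants → --000(✓)  --011  --100(✓)  --110(✓)  -0-00(✓)  -01-0(✓)  -1-00(✓)  -1-01(✓)  -1-10(✓)  -10-0(✓)  -10-1(✓)  -100-(✓)  -101-(✓)  -11-0(✓)  -110-(✓)  0--00(✓)  0--01(✓)  0-0-1  0-00-(✓)  0-1-0(✓)  0-10-(✓)  00-0-(✓)  01--0(✓)  01-0-(✓)  010--(✓)  1--00(✓)  1-1-0(✓)  11--0(✓)  11-0-(✓)  110--(✓)
size-2^3 implicants → ---00  --1-0  -1--0  -1-0-  -10--  0--0-
Unchecked terms (primes): ---00, --011, --1-0, -1--0, -1-0-, -10--, 0--0-, 0-0-1
Minterm coverage:
  m0 ⊆ ---00,0--0-
  m1 ⊆ 0--0-,0-0-1
  m3 ⊆ --011,0-0-1
  m4 ⊆ ---00,--1-0,0--0-
  m5 ⊆ 0--0- [E]
  m6 ⊆ --1-0 [E]
  m8 ⊆ ---00,-1--0,-1-0-,-10--,0--0-
  m10 ⊆ -1--0,-10--
  m11 ⊆ --011,-10--,0-0-1
  m12 ⊆ ---00,--1-0,-1--0,-1-0-,0--0-
  m13 ⊆ -1-0-,0--0-
  m14 ⊆ --1-0,-1--0
  m16 ⊆ ---00 [E]
  m19 ⊆ --011 [E]
  m20 ⊆ ---00,--1-0
  m22 ⊆ --1-0 [E]
  m25 ⊆ -1-0-,-10--
  m27 ⊆ --011,-10--
  m28 ⊆ ---00,--1-0,-1--0,-1-0-
  m29 ⊆ -1-0- [E]
E = {---00, --011, --1-0, -1-0-, 0--0-}

5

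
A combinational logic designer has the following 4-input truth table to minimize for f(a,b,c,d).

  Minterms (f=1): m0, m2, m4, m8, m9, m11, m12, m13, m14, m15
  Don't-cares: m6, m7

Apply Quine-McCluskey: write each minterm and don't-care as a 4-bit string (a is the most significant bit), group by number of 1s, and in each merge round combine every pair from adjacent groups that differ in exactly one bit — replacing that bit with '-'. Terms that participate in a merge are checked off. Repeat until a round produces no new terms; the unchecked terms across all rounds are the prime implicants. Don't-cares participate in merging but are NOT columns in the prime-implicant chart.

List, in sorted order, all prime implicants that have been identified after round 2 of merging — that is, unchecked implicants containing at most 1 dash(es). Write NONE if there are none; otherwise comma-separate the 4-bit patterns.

[col 0] 0000*, 0010*, 0100*, 0110*, 0111*, 1000*, 1001*, 1011*, 1100*, 1101*, 1110*, 1111*
[col 1] -000*, -100*, -110*, -111*, 0-00*, 0-10*, 00-0*, 01-0*, 011-*, 1-00*, 1-01*, 1-11*, 10-1*, 100-*, 11-0*, 11-1*, 110-*, 111-*
[col 2] --00, -1-0, -11-, 0--0, 1--1, 1-0-, 11--
Prime implicants: --00, -1-0, -11-, 0--0, 1--1, 1-0-, 11--

NONE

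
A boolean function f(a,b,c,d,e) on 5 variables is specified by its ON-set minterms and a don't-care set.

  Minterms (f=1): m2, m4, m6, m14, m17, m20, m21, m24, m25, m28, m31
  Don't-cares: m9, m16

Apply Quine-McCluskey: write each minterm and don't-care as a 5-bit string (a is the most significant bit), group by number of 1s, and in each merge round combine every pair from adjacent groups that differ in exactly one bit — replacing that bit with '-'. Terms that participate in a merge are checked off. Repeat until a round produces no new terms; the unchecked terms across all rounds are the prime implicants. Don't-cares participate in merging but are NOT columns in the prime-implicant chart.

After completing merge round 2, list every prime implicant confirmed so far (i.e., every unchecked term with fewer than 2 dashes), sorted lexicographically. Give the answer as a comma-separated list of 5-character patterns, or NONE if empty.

Round 0: 00010✓ 00100✓ 00110✓ 01001✓ 01110✓ 10000✓ 10001✓ 10100✓ 10101✓ 11000✓ 11001✓ 11100✓ 11111
Round 1: -0100 -1001 0-110 00-10 001-0 1-000✓ 1-001✓ 1-100✓ 10-00✓ 10-01✓ 1000-✓ 1010-✓ 11-00✓ 1100-✓
Round 2: 1--00 1-00- 10-0-
PIs = {-0100, -1001, 0-110, 00-10, 001-0, 1--00, 1-00-, 10-0-, 11111}

-0100, -1001, 0-110, 00-10, 001-0, 11111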